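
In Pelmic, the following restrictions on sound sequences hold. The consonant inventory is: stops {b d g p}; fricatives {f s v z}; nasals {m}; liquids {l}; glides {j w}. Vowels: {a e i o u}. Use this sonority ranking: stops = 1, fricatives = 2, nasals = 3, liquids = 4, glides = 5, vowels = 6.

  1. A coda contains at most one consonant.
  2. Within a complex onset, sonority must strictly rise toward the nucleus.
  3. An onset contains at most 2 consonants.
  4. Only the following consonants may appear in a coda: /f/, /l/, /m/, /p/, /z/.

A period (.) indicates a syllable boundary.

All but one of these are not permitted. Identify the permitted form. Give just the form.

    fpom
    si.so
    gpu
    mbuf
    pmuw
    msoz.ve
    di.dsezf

si.so

fpom — violates constraint 2: syllable 1 onset /fp/: /f/ (fricative, 2) → /p/ (stop, 1) does not rise → not permitted
si.so — σ1 onset /s/, coda /∅/ ok; σ2 onset /s/, coda /∅/ ok → permitted
gpu — violates constraint 2: syllable 1 onset /gp/: /g/ (stop, 1) → /p/ (stop, 1) does not rise → not permitted
mbuf — violates constraint 2: syllable 1 onset /mb/: /m/ (nasal, 3) → /b/ (stop, 1) does not rise → not permitted
pmuw — violates constraint 4: syllable 1 coda contains /w/, which is not a licensed coda consonant → not permitted
msoz.ve — violates constraint 2: syllable 1 onset /ms/: /m/ (nasal, 3) → /s/ (fricative, 2) does not rise → not permitted
di.dsezf — violates constraint 1: syllable 2 coda /zf/ has 2 consonants (> 1) → not permitted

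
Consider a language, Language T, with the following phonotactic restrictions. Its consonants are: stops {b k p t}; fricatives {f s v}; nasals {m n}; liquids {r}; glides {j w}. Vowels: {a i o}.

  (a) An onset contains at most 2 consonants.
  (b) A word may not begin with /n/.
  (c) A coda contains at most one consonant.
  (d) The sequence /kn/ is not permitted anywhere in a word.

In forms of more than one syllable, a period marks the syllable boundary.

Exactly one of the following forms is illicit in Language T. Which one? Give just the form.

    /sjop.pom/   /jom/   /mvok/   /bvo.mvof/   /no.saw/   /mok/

/no.saw/

/sjop.pom/ — σ1 onset /sj/ (2C), coda /p/ ok; σ2 onset /p/, coda /m/ ok → licit
/jom/ — σ1 onset /j/, coda /m/ ok → licit
/mvok/ — σ1 onset /mv/ (2C), coda /k/ ok → licit
/bvo.mvof/ — σ1 onset /bv/ (2C), coda /∅/ ok; σ2 onset /mv/ (2C), coda /f/ ok → licit
/no.saw/ — violates constraint (b): word begins with /n/ → illicit
/mok/ — σ1 onset /m/, coda /k/ ok → licit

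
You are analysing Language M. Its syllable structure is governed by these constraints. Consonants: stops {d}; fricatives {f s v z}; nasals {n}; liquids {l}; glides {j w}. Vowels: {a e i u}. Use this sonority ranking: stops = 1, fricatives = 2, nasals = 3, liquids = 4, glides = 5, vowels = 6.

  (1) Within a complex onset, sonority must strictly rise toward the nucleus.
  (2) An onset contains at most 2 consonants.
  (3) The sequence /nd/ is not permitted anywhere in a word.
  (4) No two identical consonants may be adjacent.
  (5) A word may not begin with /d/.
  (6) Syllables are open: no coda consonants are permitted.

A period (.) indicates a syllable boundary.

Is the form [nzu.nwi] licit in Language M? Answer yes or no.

[nzu.nwi] — violates constraint 1: syllable 1 onset /nz/: /n/ (nasal, 3) → /z/ (fricative, 2) does not rise → illicit

no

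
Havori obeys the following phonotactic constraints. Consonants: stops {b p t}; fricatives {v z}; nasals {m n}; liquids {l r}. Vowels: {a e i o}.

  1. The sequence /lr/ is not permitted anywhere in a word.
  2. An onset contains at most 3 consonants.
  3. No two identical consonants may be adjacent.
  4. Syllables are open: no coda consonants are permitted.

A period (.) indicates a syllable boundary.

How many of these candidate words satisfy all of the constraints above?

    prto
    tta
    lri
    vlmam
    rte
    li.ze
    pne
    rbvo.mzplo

4

prto — σ1 onset /prt/ (3C), coda /∅/ ok → licit
tta — violates constraint 3: adjacent identical consonants /tt/ → illicit
lri — violates constraint 1: contains banned sequence /lr/ → illicit
vlmam — violates constraint 4: syllable 1 coda /m/ has 1 consonant (> 0) → illicit
rte — σ1 onset /rt/ (2C), coda /∅/ ok → licit
li.ze — σ1 onset /l/, coda /∅/ ok; σ2 onset /z/, coda /∅/ ok → licit
pne — σ1 onset /pn/ (2C), coda /∅/ ok → licit
rbvo.mzplo — violates constraint 2: syllable 2 onset /mzpl/ has 4 consonants (> 3) → illicit
Licit: prto, rte, li.ze, pne → 4.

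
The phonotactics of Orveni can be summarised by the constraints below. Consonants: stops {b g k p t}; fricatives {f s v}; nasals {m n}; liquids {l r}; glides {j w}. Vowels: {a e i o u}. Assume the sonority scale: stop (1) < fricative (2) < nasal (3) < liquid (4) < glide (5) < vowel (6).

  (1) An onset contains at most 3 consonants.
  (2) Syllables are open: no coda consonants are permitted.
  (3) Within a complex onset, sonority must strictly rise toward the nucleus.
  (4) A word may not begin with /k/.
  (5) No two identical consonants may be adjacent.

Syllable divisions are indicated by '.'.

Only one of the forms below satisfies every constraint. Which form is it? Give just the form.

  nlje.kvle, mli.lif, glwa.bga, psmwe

nlje.kvle

nlje.kvle — σ1 onset /nlj/ (3→4→5 rises), coda /∅/ ok; σ2 onset /kvl/ (1→2→4 rises), coda /∅/ ok → licit
mli.lif — violates constraint 2: syllable 2 coda /f/ has 1 consonant (> 0) → illicit
glwa.bga — violates constraint 3: syllable 2 onset /bg/: /b/ (stop, 1) → /g/ (stop, 1) does not rise → illicit
psmwe — violates constraint 1: syllable 1 onset /psmw/ has 4 consonants (> 3) → illicit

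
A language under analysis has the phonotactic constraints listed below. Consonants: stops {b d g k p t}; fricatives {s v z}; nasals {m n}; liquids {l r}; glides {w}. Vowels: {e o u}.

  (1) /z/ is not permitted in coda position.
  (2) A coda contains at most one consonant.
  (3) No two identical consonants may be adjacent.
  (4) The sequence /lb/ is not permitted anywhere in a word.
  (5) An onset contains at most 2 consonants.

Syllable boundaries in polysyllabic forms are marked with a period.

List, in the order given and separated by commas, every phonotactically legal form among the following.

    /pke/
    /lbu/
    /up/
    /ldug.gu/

/pke/ — σ1 onset /pk/ (2C), coda /∅/ ok → phonotactically legal
/lbu/ — violates constraint 4: contains banned sequence /lb/ → phonotactically illegal
/up/ — σ1 onset /∅/, coda /p/ ok → phonotactically legal
/ldug.gu/ — violates constraint 3: adjacent identical consonants /gg/ → phonotactically illegal

/pke/, /up/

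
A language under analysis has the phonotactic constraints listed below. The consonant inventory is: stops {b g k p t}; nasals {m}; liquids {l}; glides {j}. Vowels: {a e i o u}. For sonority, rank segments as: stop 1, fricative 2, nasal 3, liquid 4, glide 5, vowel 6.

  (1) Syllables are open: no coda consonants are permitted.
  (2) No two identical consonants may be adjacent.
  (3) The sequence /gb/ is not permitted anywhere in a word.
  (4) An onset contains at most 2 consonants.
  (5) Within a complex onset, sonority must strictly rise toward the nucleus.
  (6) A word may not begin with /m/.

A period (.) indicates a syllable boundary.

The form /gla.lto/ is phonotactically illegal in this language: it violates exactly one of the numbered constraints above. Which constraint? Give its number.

/gla.lto/: syllable 2 onset /lt/: /l/ (liquid, 4) → /t/ (stop, 1) does not rise.
This is a violation of constraint 5: "Within a complex onset, sonority must strictly rise toward the nucleus."
The remaining constraints (1, 2, 3, 4, 6) are satisfied.

5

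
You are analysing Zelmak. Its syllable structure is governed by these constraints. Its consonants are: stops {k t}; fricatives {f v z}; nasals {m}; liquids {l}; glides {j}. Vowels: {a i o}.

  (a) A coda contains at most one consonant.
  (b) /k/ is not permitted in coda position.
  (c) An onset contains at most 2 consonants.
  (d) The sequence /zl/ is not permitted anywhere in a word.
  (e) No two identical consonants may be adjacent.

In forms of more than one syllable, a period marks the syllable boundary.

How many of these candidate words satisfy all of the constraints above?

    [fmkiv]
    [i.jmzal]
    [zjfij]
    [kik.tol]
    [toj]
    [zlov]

1

[fmkiv] — violates constraint (c): syllable 1 onset /fmk/ has 3 consonants (> 2) → phonotactically illegal
[i.jmzal] — violates constraint (c): syllable 2 onset /jmz/ has 3 consonants (> 2) → phonotactically illegal
[zjfij] — violates constraint (c): syllable 1 onset /zjf/ has 3 consonants (> 2) → phonotactically illegal
[kik.tol] — violates constraint (b): syllable 1 coda contains /k/ → phonotactically illegal
[toj] — σ1 onset /t/, coda /j/ ok → phonotactically legal
[zlov] — violates constraint (d): contains banned sequence /zl/ → phonotactically illegal
Phonotactically legal: [toj] → 1.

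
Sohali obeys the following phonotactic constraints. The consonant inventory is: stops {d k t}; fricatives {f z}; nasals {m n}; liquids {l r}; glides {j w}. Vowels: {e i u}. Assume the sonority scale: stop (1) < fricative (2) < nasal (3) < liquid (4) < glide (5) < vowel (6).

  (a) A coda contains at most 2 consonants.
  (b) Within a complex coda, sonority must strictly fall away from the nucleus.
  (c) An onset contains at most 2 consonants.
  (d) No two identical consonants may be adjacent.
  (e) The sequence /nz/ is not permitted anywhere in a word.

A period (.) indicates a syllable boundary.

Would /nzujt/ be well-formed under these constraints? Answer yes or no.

no

/nzujt/ — violates constraint (e): contains banned sequence /nz/ → ill-formed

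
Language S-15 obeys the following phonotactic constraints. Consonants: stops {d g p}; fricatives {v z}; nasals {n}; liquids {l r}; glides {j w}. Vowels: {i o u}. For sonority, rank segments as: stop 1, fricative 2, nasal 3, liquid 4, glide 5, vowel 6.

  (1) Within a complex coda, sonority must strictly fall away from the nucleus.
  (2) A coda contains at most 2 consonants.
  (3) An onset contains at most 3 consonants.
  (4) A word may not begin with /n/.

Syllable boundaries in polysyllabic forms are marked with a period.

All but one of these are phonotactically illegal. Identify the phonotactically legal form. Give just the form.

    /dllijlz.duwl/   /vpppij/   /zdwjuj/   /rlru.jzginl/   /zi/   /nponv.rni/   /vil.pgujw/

/zi/

/dllijlz.duwl/ — violates constraint 2: syllable 1 coda /jlz/ has 3 consonants (> 2) → phonotactically illegal
/vpppij/ — violates constraint 3: syllable 1 onset /vppp/ has 4 consonants (> 3) → phonotactically illegal
/zdwjuj/ — violates constraint 3: syllable 1 onset /zdwj/ has 4 consonants (> 3) → phonotactically illegal
/rlru.jzginl/ — violates constraint 1: syllable 2 coda /nl/: /n/ (nasal, 3) → /l/ (liquid, 4) does not fall → phonotactically illegal
/zi/ — σ1 onset /z/, coda /∅/ ok → phonotactically legal
/nponv.rni/ — violates constraint 4: word begins with /n/ → phonotactically illegal
/vil.pgujw/ — violates constraint 1: syllable 2 coda /jw/: /j/ (glide, 5) → /w/ (glide, 5) does not fall → phonotactically illegal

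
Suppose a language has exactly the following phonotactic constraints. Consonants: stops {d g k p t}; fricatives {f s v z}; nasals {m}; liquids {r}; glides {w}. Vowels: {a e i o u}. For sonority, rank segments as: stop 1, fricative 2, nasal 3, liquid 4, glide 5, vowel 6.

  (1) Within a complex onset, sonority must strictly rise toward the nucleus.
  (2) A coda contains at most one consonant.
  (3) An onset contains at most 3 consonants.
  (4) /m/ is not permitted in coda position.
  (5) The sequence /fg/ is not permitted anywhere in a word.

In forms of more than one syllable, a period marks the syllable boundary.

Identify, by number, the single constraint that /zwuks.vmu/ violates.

2

/zwuks.vmu/: syllable 1 coda /ks/ has 2 consonants (> 1).
This is a violation of constraint 2: "A coda contains at most one consonant."
The remaining constraints (1, 3, 4, 5) are satisfied.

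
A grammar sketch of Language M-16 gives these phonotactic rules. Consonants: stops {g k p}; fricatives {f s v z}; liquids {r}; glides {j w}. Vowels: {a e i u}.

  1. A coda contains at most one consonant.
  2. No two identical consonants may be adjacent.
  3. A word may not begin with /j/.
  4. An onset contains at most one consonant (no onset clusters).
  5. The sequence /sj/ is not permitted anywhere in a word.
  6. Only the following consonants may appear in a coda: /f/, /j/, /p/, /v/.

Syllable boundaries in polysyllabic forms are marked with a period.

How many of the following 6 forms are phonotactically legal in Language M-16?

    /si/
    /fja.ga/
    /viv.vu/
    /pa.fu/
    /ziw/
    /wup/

/si/ — σ1 onset /s/, coda /∅/ ok → phonotactically legal
/fja.ga/ — violates constraint 4: syllable 1 onset /fj/ has 2 consonants (> 1) → phonotactically illegal
/viv.vu/ — violates constraint 2: adjacent identical consonants /vv/ → phonotactically illegal
/pa.fu/ — σ1 onset /p/, coda /∅/ ok; σ2 onset /f/, coda /∅/ ok → phonotactically legal
/ziw/ — violates constraint 6: syllable 1 coda contains /w/, which is not a licensed coda consonant → phonotactically illegal
/wup/ — σ1 onset /w/, coda /p/ ok → phonotactically legal
Phonotactically legal: /si/, /pa.fu/, /wup/ → 3.

3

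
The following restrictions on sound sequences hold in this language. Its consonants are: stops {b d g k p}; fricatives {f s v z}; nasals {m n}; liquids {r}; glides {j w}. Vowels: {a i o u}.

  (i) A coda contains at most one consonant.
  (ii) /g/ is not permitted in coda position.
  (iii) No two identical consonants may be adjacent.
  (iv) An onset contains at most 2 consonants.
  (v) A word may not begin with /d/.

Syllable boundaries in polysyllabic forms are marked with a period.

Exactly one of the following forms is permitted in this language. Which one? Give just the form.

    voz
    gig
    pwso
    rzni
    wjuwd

voz — σ1 onset /v/, coda /z/ ok → permitted
gig — violates constraint (ii): syllable 1 coda contains /g/ → not permitted
pwso — violates constraint (iv): syllable 1 onset /pws/ has 3 consonants (> 2) → not permitted
rzni — violates constraint (iv): syllable 1 onset /rzn/ has 3 consonants (> 2) → not permitted
wjuwd — violates constraint (i): syllable 1 coda /wd/ has 2 consonants (> 1) → not permitted

voz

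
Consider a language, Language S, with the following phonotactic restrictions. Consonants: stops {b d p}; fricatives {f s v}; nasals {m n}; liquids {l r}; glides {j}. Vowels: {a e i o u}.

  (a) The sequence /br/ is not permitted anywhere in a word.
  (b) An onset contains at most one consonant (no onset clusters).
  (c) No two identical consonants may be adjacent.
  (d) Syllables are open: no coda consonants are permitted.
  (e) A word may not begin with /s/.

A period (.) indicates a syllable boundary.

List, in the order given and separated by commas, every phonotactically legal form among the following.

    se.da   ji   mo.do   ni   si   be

ji, mo.do, ni, be

se.da — violates constraint (e): word begins with /s/ → phonotactically illegal
ji — σ1 onset /j/, coda /∅/ ok → phonotactically legal
mo.do — σ1 onset /m/, coda /∅/ ok; σ2 onset /d/, coda /∅/ ok → phonotactically legal
ni — σ1 onset /n/, coda /∅/ ok → phonotactically legal
si — violates constraint (e): word begins with /s/ → phonotactically illegal
be — σ1 onset /b/, coda /∅/ ok → phonotactically legal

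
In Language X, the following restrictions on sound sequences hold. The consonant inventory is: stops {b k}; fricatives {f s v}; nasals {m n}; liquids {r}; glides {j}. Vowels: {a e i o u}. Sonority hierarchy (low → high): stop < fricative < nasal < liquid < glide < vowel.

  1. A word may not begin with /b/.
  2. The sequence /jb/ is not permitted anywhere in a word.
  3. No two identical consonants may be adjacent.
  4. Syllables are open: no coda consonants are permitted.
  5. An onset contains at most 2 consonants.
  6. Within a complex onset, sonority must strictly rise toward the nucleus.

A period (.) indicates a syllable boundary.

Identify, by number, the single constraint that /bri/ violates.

1

/bri/: word begins with /b/.
This is a violation of constraint 1: "A word may not begin with /b/."
The remaining constraints (2, 3, 4, 5, 6) are satisfied.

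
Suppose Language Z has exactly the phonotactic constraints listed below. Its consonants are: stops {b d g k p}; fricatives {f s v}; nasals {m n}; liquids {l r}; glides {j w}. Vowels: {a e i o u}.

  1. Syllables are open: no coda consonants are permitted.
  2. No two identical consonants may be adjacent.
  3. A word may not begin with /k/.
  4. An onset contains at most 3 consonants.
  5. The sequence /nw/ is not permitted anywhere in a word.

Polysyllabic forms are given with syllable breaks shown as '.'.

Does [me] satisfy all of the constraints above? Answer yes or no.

[me] — σ1 onset /m/, coda /∅/ ok → licit

yes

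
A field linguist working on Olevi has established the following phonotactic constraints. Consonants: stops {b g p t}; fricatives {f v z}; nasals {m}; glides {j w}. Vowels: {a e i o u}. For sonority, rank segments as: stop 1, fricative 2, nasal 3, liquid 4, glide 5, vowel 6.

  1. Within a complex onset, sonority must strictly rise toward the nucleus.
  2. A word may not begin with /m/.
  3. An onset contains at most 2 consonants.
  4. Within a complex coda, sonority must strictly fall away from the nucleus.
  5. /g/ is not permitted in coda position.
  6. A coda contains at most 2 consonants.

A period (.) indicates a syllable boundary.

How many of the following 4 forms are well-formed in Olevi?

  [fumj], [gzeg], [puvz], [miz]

0

[fumj] — violates constraint 4: syllable 1 coda /mj/: /m/ (nasal, 3) → /j/ (glide, 5) does not fall → ill-formed
[gzeg] — violates constraint 5: syllable 1 coda contains /g/ → ill-formed
[puvz] — violates constraint 4: syllable 1 coda /vz/: /v/ (fricative, 2) → /z/ (fricative, 2) does not fall → ill-formed
[miz] — violates constraint 2: word begins with /m/ → ill-formed
No form is well-formed → 0.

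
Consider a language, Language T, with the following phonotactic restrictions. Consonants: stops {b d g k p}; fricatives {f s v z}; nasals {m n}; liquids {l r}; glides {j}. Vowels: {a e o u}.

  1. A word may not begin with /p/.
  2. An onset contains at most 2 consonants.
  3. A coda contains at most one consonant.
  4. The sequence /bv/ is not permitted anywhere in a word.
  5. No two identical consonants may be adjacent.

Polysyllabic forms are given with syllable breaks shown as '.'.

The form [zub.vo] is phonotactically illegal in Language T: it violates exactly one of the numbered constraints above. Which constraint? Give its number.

[zub.vo]: contains banned sequence /bv/.
This is a violation of constraint 4: "The sequence /bv/ is not permitted anywhere in a word."
The remaining constraints (1, 2, 3, 5) are satisfied.

4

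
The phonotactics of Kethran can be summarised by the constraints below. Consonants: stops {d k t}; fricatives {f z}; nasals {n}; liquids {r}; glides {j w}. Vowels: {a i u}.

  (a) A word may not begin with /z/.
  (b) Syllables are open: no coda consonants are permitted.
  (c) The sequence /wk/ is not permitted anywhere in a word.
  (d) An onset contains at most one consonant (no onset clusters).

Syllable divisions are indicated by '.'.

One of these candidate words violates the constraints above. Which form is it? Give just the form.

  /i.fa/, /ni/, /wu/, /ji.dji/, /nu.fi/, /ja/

/ji.dji/

/i.fa/ — σ1 onset /∅/, coda /∅/ ok; σ2 onset /f/, coda /∅/ ok → phonotactically legal
/ni/ — σ1 onset /n/, coda /∅/ ok → phonotactically legal
/wu/ — σ1 onset /w/, coda /∅/ ok → phonotactically legal
/ji.dji/ — violates constraint (d): syllable 2 onset /dj/ has 2 consonants (> 1) → phonotactically illegal
/nu.fi/ — σ1 onset /n/, coda /∅/ ok; σ2 onset /f/, coda /∅/ ok → phonotactically legal
/ja/ — σ1 onset /j/, coda /∅/ ok → phonotactically legal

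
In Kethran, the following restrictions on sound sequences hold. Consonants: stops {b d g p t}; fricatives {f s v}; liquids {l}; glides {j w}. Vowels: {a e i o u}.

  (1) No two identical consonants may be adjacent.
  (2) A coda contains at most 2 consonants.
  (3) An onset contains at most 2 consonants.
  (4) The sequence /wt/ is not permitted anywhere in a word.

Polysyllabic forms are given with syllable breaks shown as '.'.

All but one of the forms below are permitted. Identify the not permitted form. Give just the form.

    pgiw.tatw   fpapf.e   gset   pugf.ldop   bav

pgiw.tatw — violates constraint 4: contains banned sequence /wt/ → not permitted
fpapf.e — σ1 onset /fp/ (2C), coda /pf/ (2C) ok; σ2 onset /∅/, coda /∅/ ok → permitted
gset — σ1 onset /gs/ (2C), coda /t/ ok → permitted
pugf.ldop — σ1 onset /p/, coda /gf/ (2C) ok; σ2 onset /ld/ (2C), coda /p/ ok → permitted
bav — σ1 onset /b/, coda /v/ ok → permitted

pgiw.tatw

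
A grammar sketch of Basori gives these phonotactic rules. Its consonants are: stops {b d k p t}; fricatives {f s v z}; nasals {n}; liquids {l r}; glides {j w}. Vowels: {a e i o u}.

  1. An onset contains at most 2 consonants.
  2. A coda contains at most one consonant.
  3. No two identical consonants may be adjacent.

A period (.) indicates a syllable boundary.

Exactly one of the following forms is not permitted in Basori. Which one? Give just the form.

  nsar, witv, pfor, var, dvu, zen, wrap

nsar — σ1 onset /ns/ (2C), coda /r/ ok → permitted
witv — violates constraint 2: syllable 1 coda /tv/ has 2 consonants (> 1) → not permitted
pfor — σ1 onset /pf/ (2C), coda /r/ ok → permitted
var — σ1 onset /v/, coda /r/ ok → permitted
dvu — σ1 onset /dv/ (2C), coda /∅/ ok → permitted
zen — σ1 onset /z/, coda /n/ ok → permitted
wrap — σ1 onset /wr/ (2C), coda /p/ ok → permitted

witv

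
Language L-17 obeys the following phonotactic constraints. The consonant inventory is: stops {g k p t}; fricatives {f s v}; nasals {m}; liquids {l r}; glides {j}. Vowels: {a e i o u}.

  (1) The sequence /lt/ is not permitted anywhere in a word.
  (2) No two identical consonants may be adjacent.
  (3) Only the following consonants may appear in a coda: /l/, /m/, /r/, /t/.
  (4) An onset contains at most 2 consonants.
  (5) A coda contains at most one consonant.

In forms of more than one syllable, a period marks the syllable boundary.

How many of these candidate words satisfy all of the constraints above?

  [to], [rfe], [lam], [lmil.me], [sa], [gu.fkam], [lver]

7

[to] — σ1 onset /t/, coda /∅/ ok → phonotactically legal
[rfe] — σ1 onset /rf/ (2C), coda /∅/ ok → phonotactically legal
[lam] — σ1 onset /l/, coda /m/ ok → phonotactically legal
[lmil.me] — σ1 onset /lm/ (2C), coda /l/ ok; σ2 onset /m/, coda /∅/ ok → phonotactically legal
[sa] — σ1 onset /s/, coda /∅/ ok → phonotactically legal
[gu.fkam] — σ1 onset /g/, coda /∅/ ok; σ2 onset /fk/ (2C), coda /m/ ok → phonotactically legal
[lver] — σ1 onset /lv/ (2C), coda /r/ ok → phonotactically legal
Phonotactically legal: [to], [rfe], [lam], [lmil.me], [sa], [gu.fkam], [lver] → 7.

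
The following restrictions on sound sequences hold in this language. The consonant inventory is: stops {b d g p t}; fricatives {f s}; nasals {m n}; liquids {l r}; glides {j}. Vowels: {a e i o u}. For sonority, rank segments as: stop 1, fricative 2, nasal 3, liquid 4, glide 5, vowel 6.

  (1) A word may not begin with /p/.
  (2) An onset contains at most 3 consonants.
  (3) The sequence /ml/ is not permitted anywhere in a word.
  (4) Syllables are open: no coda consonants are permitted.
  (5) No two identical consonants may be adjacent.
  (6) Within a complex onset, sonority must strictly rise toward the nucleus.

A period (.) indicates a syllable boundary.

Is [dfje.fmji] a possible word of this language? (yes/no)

yes

[dfje.fmji] — σ1 onset /dfj/ (1→2→5 rises), coda /∅/ ok; σ2 onset /fmj/ (2→3→5 rises), coda /∅/ ok → permitted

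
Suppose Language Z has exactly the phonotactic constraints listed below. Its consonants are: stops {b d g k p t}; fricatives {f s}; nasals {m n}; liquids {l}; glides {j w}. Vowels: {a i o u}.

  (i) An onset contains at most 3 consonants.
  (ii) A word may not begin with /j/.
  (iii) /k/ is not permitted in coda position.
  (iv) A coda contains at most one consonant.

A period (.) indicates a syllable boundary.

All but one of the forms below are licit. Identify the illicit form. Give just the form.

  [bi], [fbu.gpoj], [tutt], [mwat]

[tutt]

[bi] — σ1 onset /b/, coda /∅/ ok → licit
[fbu.gpoj] — σ1 onset /fb/ (2C), coda /∅/ ok; σ2 onset /gp/ (2C), coda /j/ ok → licit
[tutt] — violates constraint (iv): syllable 1 coda /tt/ has 2 consonants (> 1) → illicit
[mwat] — σ1 onset /mw/ (2C), coda /t/ ok → licit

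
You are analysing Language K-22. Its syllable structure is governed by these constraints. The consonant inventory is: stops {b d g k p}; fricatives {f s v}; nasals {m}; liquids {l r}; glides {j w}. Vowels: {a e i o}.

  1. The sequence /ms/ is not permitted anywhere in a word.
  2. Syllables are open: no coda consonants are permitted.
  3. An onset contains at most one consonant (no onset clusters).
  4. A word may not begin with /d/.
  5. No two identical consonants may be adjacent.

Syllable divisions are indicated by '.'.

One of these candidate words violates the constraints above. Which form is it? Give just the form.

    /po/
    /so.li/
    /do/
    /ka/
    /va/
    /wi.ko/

/po/ — σ1 onset /p/, coda /∅/ ok → well-formed
/so.li/ — σ1 onset /s/, coda /∅/ ok; σ2 onset /l/, coda /∅/ ok → well-formed
/do/ — violates constraint 4: word begins with /d/ → ill-formed
/ka/ — σ1 onset /k/, coda /∅/ ok → well-formed
/va/ — σ1 onset /v/, coda /∅/ ok → well-formed
/wi.ko/ — σ1 onset /w/, coda /∅/ ok; σ2 onset /k/, coda /∅/ ok → well-formed

/do/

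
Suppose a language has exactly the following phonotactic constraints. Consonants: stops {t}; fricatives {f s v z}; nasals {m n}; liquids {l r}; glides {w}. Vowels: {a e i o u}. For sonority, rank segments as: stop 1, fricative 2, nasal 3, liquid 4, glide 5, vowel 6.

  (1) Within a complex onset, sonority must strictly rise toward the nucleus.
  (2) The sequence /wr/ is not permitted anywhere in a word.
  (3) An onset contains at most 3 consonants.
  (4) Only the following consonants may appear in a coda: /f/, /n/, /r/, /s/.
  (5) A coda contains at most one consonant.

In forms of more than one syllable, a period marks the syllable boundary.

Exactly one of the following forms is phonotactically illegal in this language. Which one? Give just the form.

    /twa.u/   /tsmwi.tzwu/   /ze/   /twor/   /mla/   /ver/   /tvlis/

/tsmwi.tzwu/

/twa.u/ — σ1 onset /tw/ (1→5 rises), coda /∅/ ok; σ2 onset /∅/, coda /∅/ ok → phonotactically legal
/tsmwi.tzwu/ — violates constraint 3: syllable 1 onset /tsmw/ has 4 consonants (> 3) → phonotactically illegal
/ze/ — σ1 onset /z/, coda /∅/ ok → phonotactically legal
/twor/ — σ1 onset /tw/ (1→5 rises), coda /r/ ok → phonotactically legal
/mla/ — σ1 onset /ml/ (3→4 rises), coda /∅/ ok → phonotactically legal
/ver/ — σ1 onset /v/, coda /r/ ok → phonotactically legal
/tvlis/ — σ1 onset /tvl/ (1→2→4 rises), coda /s/ ok → phonotactically legal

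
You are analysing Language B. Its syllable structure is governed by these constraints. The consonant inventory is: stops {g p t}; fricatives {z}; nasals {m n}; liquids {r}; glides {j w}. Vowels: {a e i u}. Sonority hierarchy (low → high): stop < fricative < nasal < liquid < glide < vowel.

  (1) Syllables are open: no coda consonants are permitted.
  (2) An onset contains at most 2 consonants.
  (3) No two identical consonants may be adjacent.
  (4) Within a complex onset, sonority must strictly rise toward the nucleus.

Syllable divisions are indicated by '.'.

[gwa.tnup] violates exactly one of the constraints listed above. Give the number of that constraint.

[gwa.tnup]: syllable 2 coda /p/ has 1 consonant (> 0).
This is a violation of constraint 1: "Syllables are open: no coda consonants are permitted."
The remaining constraints (2, 3, 4) are satisfied.

1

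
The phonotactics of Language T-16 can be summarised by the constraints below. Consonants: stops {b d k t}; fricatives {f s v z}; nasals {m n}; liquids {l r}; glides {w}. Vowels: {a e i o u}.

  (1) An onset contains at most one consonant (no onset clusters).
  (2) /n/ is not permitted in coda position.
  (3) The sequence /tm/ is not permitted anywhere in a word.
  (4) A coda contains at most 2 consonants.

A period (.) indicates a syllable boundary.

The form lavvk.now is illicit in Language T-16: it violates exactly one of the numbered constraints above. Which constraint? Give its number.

4

lavvk.now: syllable 1 coda /vvk/ has 3 consonants (> 2).
This is a violation of constraint 4: "A coda contains at most 2 consonants."
The remaining constraints (1, 2, 3) are satisfied.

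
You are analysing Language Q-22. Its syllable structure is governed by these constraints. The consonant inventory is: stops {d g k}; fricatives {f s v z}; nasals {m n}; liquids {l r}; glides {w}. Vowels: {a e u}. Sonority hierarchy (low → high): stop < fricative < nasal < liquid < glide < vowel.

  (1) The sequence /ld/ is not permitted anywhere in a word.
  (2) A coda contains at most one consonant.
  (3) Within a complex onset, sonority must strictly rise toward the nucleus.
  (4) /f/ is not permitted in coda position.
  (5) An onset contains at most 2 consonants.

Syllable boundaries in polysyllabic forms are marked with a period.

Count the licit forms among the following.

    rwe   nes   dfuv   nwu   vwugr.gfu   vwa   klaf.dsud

rwe — σ1 onset /rw/ (4→5 rises), coda /∅/ ok → licit
nes — σ1 onset /n/, coda /s/ ok → licit
dfuv — σ1 onset /df/ (1→2 rises), coda /v/ ok → licit
nwu — σ1 onset /nw/ (3→5 rises), coda /∅/ ok → licit
vwugr.gfu — violates constraint 2: syllable 1 coda /gr/ has 2 consonants (> 1) → illicit
vwa — σ1 onset /vw/ (2→5 rises), coda /∅/ ok → licit
klaf.dsud — violates constraint 4: syllable 1 coda contains /f/ → illicit
Licit: rwe, nes, dfuv, nwu, vwa → 5.

5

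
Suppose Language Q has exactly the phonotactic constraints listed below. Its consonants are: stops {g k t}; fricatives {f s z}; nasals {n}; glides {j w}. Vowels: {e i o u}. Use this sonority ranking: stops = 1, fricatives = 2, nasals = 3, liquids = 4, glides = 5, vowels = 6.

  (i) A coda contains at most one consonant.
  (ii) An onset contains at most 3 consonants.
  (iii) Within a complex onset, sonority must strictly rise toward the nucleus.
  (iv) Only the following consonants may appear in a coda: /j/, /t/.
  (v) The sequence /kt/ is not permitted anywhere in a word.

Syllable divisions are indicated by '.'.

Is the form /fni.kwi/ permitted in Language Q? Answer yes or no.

/fni.kwi/ — σ1 onset /fn/ (2→3 rises), coda /∅/ ok; σ2 onset /kw/ (1→5 rises), coda /∅/ ok → permitted

yes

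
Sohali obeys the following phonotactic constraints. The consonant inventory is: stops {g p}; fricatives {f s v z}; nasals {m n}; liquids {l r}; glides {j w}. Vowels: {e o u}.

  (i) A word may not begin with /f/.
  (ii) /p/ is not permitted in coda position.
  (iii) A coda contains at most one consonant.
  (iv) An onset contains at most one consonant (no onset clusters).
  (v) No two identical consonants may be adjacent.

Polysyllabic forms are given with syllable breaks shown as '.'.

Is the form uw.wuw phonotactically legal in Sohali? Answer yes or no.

uw.wuw — violates constraint (v): adjacent identical consonants /ww/ → phonotactically illegal

no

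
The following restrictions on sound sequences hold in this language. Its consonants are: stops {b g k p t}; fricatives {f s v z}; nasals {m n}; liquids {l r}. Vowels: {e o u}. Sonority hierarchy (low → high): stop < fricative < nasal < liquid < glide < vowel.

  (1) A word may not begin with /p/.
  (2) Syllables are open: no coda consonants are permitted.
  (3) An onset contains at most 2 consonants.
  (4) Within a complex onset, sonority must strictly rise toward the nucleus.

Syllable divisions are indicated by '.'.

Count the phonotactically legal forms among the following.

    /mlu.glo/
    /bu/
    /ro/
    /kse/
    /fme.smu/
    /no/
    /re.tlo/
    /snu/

/mlu.glo/ — σ1 onset /ml/ (3→4 rises), coda /∅/ ok; σ2 onset /gl/ (1→4 rises), coda /∅/ ok → phonotactically legal
/bu/ — σ1 onset /b/, coda /∅/ ok → phonotactically legal
/ro/ — σ1 onset /r/, coda /∅/ ok → phonotactically legal
/kse/ — σ1 onset /ks/ (1→2 rises), coda /∅/ ok → phonotactically legal
/fme.smu/ — σ1 onset /fm/ (2→3 rises), coda /∅/ ok; σ2 onset /sm/ (2→3 rises), coda /∅/ ok → phonotactically legal
/no/ — σ1 onset /n/, coda /∅/ ok → phonotactically legal
/re.tlo/ — σ1 onset /r/, coda /∅/ ok; σ2 onset /tl/ (1→4 rises), coda /∅/ ok → phonotactically legal
/snu/ — σ1 onset /sn/ (2→3 rises), coda /∅/ ok → phonotactically legal
Phonotactically legal: /mlu.glo/, /bu/, /ro/, /kse/, /fme.smu/, /no/, /re.tlo/, /snu/ → 8.

8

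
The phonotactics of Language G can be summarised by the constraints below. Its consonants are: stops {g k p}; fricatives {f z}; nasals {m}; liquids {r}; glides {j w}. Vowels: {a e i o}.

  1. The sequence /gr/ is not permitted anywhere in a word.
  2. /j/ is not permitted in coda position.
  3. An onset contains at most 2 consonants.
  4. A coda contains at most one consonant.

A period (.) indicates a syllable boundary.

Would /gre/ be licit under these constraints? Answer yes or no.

no

/gre/ — violates constraint 1: contains banned sequence /gr/ → illicit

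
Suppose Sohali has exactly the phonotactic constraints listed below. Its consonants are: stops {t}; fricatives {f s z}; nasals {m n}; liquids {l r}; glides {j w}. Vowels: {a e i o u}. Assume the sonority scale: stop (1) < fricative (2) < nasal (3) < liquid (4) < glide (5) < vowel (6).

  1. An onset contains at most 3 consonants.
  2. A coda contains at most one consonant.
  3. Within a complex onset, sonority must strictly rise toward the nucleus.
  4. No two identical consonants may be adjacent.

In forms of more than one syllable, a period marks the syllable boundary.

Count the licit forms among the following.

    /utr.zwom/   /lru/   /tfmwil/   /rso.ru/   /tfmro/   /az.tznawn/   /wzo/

/utr.zwom/ — violates constraint 2: syllable 1 coda /tr/ has 2 consonants (> 1) → illicit
/lru/ — violates constraint 3: syllable 1 onset /lr/: /l/ (liquid, 4) → /r/ (liquid, 4) does not rise → illicit
/tfmwil/ — violates constraint 1: syllable 1 onset /tfmw/ has 4 consonants (> 3) → illicit
/rso.ru/ — violates constraint 3: syllable 1 onset /rs/: /r/ (liquid, 4) → /s/ (fricative, 2) does not rise → illicit
/tfmro/ — violates constraint 1: syllable 1 onset /tfmr/ has 4 consonants (> 3) → illicit
/az.tznawn/ — violates constraint 2: syllable 2 coda /wn/ has 2 consonants (> 1) → illicit
/wzo/ — violates constraint 3: syllable 1 onset /wz/: /w/ (glide, 5) → /z/ (fricative, 2) does not rise → illicit
No form is licit → 0.

0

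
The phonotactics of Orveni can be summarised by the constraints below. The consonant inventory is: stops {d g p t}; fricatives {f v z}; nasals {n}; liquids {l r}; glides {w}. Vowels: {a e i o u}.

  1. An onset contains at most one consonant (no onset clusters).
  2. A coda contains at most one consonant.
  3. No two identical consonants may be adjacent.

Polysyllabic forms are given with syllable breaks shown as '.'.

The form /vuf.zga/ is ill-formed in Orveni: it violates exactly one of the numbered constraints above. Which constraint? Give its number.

/vuf.zga/: syllable 2 onset /zg/ has 2 consonants (> 1).
This is a violation of constraint 1: "An onset contains at most one consonant (no onset clusters)."
The remaining constraints (2, 3) are satisfied.

1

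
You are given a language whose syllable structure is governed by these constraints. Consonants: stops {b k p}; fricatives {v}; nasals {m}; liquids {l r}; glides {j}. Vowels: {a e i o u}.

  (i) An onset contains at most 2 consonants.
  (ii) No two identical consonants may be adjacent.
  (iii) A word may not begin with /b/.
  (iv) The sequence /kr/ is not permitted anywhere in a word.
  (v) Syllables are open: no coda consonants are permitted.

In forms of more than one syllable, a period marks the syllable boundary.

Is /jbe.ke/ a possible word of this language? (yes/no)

/jbe.ke/ — σ1 onset /jb/ (2C), coda /∅/ ok; σ2 onset /k/, coda /∅/ ok → phonotactically legal

yes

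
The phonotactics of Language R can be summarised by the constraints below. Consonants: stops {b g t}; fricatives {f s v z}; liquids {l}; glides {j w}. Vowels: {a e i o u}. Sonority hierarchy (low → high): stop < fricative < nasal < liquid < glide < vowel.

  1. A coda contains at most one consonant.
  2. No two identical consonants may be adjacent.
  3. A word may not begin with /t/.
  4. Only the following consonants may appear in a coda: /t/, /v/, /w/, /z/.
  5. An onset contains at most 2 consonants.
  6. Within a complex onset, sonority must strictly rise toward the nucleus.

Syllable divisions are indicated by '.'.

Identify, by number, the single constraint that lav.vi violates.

lav.vi: adjacent identical consonants /vv/.
This is a violation of constraint 2: "No two identical consonants may be adjacent."
The remaining constraints (1, 3, 4, 5, 6) are satisfied.

2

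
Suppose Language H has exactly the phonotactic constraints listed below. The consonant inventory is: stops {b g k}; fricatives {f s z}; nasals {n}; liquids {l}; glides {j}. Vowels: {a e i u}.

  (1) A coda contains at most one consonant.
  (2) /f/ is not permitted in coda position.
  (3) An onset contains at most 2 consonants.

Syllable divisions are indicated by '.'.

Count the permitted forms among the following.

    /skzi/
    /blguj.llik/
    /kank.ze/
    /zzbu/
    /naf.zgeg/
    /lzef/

/skzi/ — violates constraint 3: syllable 1 onset /skz/ has 3 consonants (> 2) → not permitted
/blguj.llik/ — violates constraint 3: syllable 1 onset /blg/ has 3 consonants (> 2) → not permitted
/kank.ze/ — violates constraint 1: syllable 1 coda /nk/ has 2 consonants (> 1) → not permitted
/zzbu/ — violates constraint 3: syllable 1 onset /zzb/ has 3 consonants (> 2) → not permitted
/naf.zgeg/ — violates constraint 2: syllable 1 coda contains /f/ → not permitted
/lzef/ — violates constraint 2: syllable 1 coda contains /f/ → not permitted
No form is permitted → 0.

0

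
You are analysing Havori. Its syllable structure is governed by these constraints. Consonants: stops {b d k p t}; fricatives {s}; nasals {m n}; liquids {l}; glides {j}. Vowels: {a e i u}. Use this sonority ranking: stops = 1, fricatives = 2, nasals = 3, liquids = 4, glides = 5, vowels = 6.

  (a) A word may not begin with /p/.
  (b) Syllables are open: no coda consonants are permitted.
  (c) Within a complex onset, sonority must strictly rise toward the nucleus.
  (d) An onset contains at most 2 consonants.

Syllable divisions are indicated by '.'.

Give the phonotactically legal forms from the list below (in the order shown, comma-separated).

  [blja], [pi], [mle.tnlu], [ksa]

[ksa]

[blja] — violates constraint (d): syllable 1 onset /blj/ has 3 consonants (> 2) → phonotactically illegal
[pi] — violates constraint (a): word begins with /p/ → phonotactically illegal
[mle.tnlu] — violates constraint (d): syllable 2 onset /tnl/ has 3 consonants (> 2) → phonotactically illegal
[ksa] — σ1 onset /ks/ (1→2 rises), coda /∅/ ok → phonotactically legal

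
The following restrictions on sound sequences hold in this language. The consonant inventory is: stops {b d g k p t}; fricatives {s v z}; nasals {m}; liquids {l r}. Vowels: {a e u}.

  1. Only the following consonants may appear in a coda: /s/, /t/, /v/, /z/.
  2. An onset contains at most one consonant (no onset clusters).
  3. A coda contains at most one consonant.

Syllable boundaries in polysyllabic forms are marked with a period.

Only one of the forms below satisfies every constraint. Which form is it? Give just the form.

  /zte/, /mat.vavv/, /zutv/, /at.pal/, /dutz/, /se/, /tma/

/se/

/zte/ — violates constraint 2: syllable 1 onset /zt/ has 2 consonants (> 1) → phonotactically illegal
/mat.vavv/ — violates constraint 3: syllable 2 coda /vv/ has 2 consonants (> 1) → phonotactically illegal
/zutv/ — violates constraint 3: syllable 1 coda /tv/ has 2 consonants (> 1) → phonotactically illegal
/at.pal/ — violates constraint 1: syllable 2 coda contains /l/, which is not a licensed coda consonant → phonotactically illegal
/dutz/ — violates constraint 3: syllable 1 coda /tz/ has 2 consonants (> 1) → phonotactically illegal
/se/ — σ1 onset /s/, coda /∅/ ok → phonotactically legal
/tma/ — violates constraint 2: syllable 1 onset /tm/ has 2 consonants (> 1) → phonotactically illegal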